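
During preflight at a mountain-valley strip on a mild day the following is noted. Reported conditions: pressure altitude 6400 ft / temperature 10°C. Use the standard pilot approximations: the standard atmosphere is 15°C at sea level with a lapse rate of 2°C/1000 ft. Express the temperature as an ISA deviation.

ISA+7.8°C

ISA temperature at 6400 ft = 15 − 2 × (6400/1000) = 2.2°C.
Deviation = OAT − ISA = 10 − 2.2 = +7.8°C.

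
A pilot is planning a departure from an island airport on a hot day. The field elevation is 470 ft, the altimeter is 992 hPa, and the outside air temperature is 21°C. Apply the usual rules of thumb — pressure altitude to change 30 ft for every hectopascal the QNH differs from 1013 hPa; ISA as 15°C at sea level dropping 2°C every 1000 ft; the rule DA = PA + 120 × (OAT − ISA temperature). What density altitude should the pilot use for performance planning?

Pressure altitude = 470 + (1013 − 992) × 30 = 470 + (+630) = 1100 ft.
ISA temperature at 1100 ft = 15 − 2 × (1100/1000) = 12.8°C.
ISA deviation = 21 − 12.8 = +8.2°C.
Density altitude = 1100 + 120 × (8.2) = 2084 ft.

2084 ft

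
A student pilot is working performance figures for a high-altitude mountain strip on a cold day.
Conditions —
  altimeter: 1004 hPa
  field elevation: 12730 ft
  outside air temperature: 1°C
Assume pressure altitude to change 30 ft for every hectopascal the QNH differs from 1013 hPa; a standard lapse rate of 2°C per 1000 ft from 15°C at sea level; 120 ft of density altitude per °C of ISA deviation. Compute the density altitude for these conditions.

Pressure altitude = 12730 + (1013 − 1004) × 30 = 12730 + (+270) = 13000 ft.
ISA temperature at 13000 ft = 15 − 2 × (13000/1000) = -11°C.
ISA deviation = 1 − (-11) = +12°C.
Density altitude = 13000 + 120 × (12) = 14440 ft.

14440 ft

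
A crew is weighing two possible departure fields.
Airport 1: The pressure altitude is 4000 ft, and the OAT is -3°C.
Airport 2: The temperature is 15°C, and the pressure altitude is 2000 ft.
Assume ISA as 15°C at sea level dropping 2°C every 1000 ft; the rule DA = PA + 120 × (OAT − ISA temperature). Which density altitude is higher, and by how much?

Airport 1 by 320 ft

Airport 1: ISA temp = 7°C, deviation -10°C, DA = 4000 + 120 × (-10) = 2800 ft.
Airport 2: ISA temp = 11°C, deviation +4°C, DA = 2000 + 120 × 4 = 2480 ft.
Airport 1 is higher by 2800 − 2480 = 320 ft.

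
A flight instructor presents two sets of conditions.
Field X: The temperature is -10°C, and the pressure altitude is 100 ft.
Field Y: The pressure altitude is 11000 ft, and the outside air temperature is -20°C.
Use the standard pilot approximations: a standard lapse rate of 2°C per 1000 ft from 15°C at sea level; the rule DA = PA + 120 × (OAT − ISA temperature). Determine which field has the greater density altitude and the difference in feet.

Field X: ISA temp = 14.8°C, deviation -24.8°C, DA = 100 + 120 × (-24.8) = -2876 ft.
Field Y: ISA temp = -7°C, deviation -13°C, DA = 11000 + 120 × (-13) = 9440 ft.
Field Y is higher by 9440 − (-2876) = 12316 ft.

Field Y by 12316 ft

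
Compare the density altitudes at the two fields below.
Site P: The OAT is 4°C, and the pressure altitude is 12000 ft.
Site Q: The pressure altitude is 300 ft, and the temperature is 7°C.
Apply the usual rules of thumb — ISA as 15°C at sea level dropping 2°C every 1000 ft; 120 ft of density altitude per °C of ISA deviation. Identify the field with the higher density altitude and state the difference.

Site P: ISA temp = -9°C, deviation +13°C, DA = 12000 + 120 × 13 = 13560 ft.
Site Q: ISA temp = 14.4°C, deviation -7.4°C, DA = 300 + 120 × (-7.4) = -588 ft.
Site P is higher by 13560 − (-588) = 14148 ft.

Site P by 14148 ft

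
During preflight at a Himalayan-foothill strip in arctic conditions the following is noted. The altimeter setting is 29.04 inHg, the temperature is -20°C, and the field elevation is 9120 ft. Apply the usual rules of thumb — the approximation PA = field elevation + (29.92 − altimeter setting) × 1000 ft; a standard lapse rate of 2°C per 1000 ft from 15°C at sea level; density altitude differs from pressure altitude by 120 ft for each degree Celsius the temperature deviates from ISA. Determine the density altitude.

8200 ft

Pressure altitude = 9120 + (29.92 − 29.04) × 1000 = 9120 + (+880) = 10000 ft.
ISA temperature at 10000 ft = 15 − 2 × (10000/1000) = -5°C.
ISA deviation = -20 − (-5) = -15°C.
Density altitude = 10000 + 120 × (-15) = 8200 ft.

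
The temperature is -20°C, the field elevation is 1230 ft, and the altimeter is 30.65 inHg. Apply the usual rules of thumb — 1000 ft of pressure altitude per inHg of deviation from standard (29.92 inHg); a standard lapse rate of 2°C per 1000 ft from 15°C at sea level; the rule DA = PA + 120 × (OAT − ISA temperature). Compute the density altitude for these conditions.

Pressure altitude = 1230 + (29.92 − 30.65) × 1000 = 1230 + (-730) = 500 ft.
ISA temperature at 500 ft = 15 − 2 × (500/1000) = 14°C.
ISA deviation = -20 − 14 = -34°C.
Density altitude = 500 + 120 × (-34) = -3580 ft.

-3580 ft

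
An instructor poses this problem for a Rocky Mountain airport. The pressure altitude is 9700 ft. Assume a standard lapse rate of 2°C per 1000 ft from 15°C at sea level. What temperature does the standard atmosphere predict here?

ISA temperature = 15 − 2 × (9700/1000) = 15 − 19.4 = -4.4°C.

-4.4°C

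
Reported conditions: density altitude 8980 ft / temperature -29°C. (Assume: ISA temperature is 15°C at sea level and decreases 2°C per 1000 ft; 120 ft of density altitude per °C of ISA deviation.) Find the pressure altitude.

DA = PA + 120 × (OAT − (15 − 2·PA/1000)) = PA + 120·OAT − 1800 + 0.24·PA = 1.24·PA + 120·OAT − 1800.
So 1.24·PA = 8980 − 120 × (-29) + 1800 = 14260.
PA = 14260 / 1.24 = 11500 ft.

11500 ft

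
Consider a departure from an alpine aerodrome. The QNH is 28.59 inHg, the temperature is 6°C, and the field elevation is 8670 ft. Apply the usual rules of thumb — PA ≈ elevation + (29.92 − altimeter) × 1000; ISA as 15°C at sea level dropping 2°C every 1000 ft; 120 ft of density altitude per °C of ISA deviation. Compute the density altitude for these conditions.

Pressure altitude = 8670 + (29.92 − 28.59) × 1000 = 8670 + (+1330) = 10000 ft.
ISA temperature at 10000 ft = 15 − 2 × (10000/1000) = -5°C.
ISA deviation = 6 − (-5) = +11°C.
Density altitude = 10000 + 120 × (11) = 11320 ft.

11320 ft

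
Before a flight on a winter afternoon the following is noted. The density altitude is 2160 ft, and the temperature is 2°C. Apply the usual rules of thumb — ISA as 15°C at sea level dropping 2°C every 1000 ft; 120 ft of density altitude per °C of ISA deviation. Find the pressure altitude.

3000 ft

DA = PA + 120 × (OAT − (15 − 2·PA/1000)) = PA + 120·OAT − 1800 + 0.24·PA = 1.24·PA + 120·OAT − 1800.
So 1.24·PA = 2160 − 120 × 2 + 1800 = 3720.
PA = 3720 / 1.24 = 3000 ft.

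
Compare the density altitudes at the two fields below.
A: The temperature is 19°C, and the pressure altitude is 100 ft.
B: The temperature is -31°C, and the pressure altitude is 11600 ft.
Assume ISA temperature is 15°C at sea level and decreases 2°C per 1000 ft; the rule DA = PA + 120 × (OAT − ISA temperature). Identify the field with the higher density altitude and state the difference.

A: ISA temp = 14.8°C, deviation +4.2°C, DA = 100 + 120 × 4.2 = 604 ft.
B: ISA temp = -8.2°C, deviation -22.8°C, DA = 11600 + 120 × (-22.8) = 8864 ft.
B is higher by 8864 − 604 = 8260 ft.

B by 8260 ft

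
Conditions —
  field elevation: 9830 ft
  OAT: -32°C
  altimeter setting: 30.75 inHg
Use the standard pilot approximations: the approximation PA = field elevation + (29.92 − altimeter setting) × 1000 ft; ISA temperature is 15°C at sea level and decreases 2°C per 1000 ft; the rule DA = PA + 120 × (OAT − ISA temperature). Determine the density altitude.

Pressure altitude = 9830 + (29.92 − 30.75) × 1000 = 9830 + (-830) = 9000 ft.
ISA temperature at 9000 ft = 15 − 2 × (9000/1000) = -3°C.
ISA deviation = -32 − (-3) = -29°C.
Density altitude = 9000 + 120 × (-29) = 5520 ft.

5520 ft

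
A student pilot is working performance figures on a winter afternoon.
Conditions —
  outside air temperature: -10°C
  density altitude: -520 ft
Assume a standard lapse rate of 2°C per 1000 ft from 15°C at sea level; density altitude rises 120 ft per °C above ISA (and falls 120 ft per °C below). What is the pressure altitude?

2000 ft

DA = PA + 120 × (OAT − (15 − 2·PA/1000)) = PA + 120·OAT − 1800 + 0.24·PA = 1.24·PA + 120·OAT − 1800.
So 1.24·PA = -520 − 120 × (-10) + 1800 = 2480.
PA = 2480 / 1.24 = 2000 ft.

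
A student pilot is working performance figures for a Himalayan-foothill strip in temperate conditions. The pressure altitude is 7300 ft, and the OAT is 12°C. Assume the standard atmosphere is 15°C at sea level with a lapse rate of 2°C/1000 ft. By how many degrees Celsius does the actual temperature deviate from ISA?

ISA temperature at 7300 ft = 15 − 2 × (7300/1000) = 0.4°C.
Deviation = OAT − ISA = 12 − 0.4 = +11.6°C.

ISA+11.6°C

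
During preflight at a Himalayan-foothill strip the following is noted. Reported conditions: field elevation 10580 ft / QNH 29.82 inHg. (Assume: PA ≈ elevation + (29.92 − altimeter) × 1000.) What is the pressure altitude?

Pressure correction = (29.92 − 29.82) × 1000 = +100 ft.
Pressure altitude = 10580 + (+100) = 10680 ft.

10680 ft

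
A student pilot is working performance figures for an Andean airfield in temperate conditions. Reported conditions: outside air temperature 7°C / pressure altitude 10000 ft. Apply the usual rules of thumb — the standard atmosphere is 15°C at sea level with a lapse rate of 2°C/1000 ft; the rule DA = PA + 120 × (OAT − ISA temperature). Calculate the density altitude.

ISA temperature at 10000 ft = 15 − 2 × (10000/1000) = -5°C.
ISA deviation = 7 − (-5) = +12°C.
Density altitude = 10000 + 120 × (12) = 10000 + (+1440) = 11440 ft.

11440 ft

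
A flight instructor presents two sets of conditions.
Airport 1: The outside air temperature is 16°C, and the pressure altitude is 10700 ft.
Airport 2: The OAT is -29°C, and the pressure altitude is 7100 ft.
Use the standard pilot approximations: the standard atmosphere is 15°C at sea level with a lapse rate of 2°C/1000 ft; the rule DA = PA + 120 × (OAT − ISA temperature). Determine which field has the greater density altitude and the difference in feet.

Airport 1 by 9864 ft

Airport 1: ISA temp = -6.4°C, deviation +22.4°C, DA = 10700 + 120 × 22.4 = 13388 ft.
Airport 2: ISA temp = 0.8°C, deviation -29.8°C, DA = 7100 + 120 × (-29.8) = 3524 ft.
Airport 1 is higher by 13388 − 3524 = 9864 ft.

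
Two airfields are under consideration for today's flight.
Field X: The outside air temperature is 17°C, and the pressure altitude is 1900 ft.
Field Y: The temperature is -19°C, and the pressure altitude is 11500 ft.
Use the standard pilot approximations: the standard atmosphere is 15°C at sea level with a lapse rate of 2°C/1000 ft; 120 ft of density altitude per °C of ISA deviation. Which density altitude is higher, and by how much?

Field Y by 7584 ft

Field X: ISA temp = 11.2°C, deviation +5.8°C, DA = 1900 + 120 × 5.8 = 2596 ft.
Field Y: ISA temp = -8°C, deviation -11°C, DA = 11500 + 120 × (-11) = 10180 ft.
Field Y is higher by 10180 − 2596 = 7584 ft.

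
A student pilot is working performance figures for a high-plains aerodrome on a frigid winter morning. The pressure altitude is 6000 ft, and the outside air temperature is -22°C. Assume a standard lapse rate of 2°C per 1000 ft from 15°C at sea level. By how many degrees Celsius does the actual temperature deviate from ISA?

ISA-25°C

ISA temperature at 6000 ft = 15 − 2 × (6000/1000) = 3°C.
Deviation = OAT − ISA = -22 − 3 = -25°C.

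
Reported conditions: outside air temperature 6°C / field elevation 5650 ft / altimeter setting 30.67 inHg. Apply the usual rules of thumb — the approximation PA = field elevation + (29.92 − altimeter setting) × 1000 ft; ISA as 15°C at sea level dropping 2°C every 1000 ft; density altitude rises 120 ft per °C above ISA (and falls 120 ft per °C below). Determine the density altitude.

4996 ft

Pressure altitude = 5650 + (29.92 − 30.67) × 1000 = 5650 + (-750) = 4900 ft.
ISA temperature at 4900 ft = 15 − 2 × (4900/1000) = 5.2°C.
ISA deviation = 6 − 5.2 = +0.8°C.
Density altitude = 4900 + 120 × (0.8) = 4996 ft.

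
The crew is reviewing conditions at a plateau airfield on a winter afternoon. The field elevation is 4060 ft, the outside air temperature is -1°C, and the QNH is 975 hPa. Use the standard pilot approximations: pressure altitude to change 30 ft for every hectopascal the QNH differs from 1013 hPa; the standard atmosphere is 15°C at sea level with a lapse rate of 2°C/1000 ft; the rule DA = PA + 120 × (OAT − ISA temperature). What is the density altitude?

4528 ft

Pressure altitude = 4060 + (1013 − 975) × 30 = 4060 + (+1140) = 5200 ft.
ISA temperature at 5200 ft = 15 − 2 × (5200/1000) = 4.6°C.
ISA deviation = -1 − 4.6 = -5.6°C.
Density altitude = 5200 + 120 × (-5.6) = 4528 ft.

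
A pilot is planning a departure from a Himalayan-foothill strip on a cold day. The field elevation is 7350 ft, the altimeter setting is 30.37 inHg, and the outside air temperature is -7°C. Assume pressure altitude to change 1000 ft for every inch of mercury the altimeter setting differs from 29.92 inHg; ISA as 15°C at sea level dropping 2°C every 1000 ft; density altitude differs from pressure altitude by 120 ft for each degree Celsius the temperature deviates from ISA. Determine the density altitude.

5916 ft

Pressure altitude = 7350 + (29.92 − 30.37) × 1000 = 7350 + (-450) = 6900 ft.
ISA temperature at 6900 ft = 15 − 2 × (6900/1000) = 1.2°C.
ISA deviation = -7 − 1.2 = -8.2°C.
Density altitude = 6900 + 120 × (-8.2) = 5916 ft.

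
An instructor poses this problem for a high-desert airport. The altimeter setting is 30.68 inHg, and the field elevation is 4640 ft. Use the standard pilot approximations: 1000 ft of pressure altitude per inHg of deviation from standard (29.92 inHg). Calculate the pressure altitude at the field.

Pressure correction = (29.92 − 30.68) × 1000 = -760 ft.
Pressure altitude = 4640 + (-760) = 3880 ft.

3880 ft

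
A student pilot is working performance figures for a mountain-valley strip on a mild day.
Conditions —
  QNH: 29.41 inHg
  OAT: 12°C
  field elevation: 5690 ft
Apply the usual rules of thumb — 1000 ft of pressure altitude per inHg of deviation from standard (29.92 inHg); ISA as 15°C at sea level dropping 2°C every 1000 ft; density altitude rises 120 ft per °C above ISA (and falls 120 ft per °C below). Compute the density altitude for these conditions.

7328 ft

Pressure altitude = 5690 + (29.92 − 29.41) × 1000 = 5690 + (+510) = 6200 ft.
ISA temperature at 6200 ft = 15 − 2 × (6200/1000) = 2.6°C.
ISA deviation = 12 − 2.6 = +9.4°C.
Density altitude = 6200 + 120 × (9.4) = 7328 ft.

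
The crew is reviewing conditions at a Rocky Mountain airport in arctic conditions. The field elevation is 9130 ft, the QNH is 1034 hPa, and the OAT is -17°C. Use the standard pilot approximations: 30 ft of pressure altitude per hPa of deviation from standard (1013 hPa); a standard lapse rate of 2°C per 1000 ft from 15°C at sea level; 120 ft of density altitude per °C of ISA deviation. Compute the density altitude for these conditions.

6700 ft

Pressure altitude = 9130 + (1013 − 1034) × 30 = 9130 + (-630) = 8500 ft.
ISA temperature at 8500 ft = 15 − 2 × (8500/1000) = -2°C.
ISA deviation = -17 − (-2) = -15°C.
Density altitude = 8500 + 120 × (-15) = 6700 ft.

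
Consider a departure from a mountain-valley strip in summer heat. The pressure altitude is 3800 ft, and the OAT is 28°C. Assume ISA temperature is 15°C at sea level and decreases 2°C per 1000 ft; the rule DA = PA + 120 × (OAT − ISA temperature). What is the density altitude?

ISA temperature at 3800 ft = 15 − 2 × (3800/1000) = 7.4°C.
ISA deviation = 28 − 7.4 = +20.6°C.
Density altitude = 3800 + 120 × (20.6) = 3800 + (+2472) = 6272 ft.

6272 ft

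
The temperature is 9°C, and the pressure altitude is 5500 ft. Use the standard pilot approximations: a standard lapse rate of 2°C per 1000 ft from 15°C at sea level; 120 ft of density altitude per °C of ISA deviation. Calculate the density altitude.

6100 ft

ISA temperature at 5500 ft = 15 − 2 × (5500/1000) = 4°C.
ISA deviation = 9 − 4 = +5°C.
Density altitude = 5500 + 120 × (5) = 5500 + (+600) = 6100 ft.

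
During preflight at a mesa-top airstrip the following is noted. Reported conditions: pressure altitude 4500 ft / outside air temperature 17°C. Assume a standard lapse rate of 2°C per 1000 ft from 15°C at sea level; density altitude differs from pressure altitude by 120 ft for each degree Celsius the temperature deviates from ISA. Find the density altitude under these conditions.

5820 ft

ISA temperature at 4500 ft = 15 − 2 × (4500/1000) = 6°C.
ISA deviation = 17 − 6 = +11°C.
Density altitude = 4500 + 120 × (11) = 4500 + (+1320) = 5820 ft.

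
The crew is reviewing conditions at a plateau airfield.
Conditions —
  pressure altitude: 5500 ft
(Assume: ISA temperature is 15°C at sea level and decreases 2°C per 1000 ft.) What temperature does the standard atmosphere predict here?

4°C

ISA temperature = 15 − 2 × (5500/1000) = 15 − 11 = 4°C.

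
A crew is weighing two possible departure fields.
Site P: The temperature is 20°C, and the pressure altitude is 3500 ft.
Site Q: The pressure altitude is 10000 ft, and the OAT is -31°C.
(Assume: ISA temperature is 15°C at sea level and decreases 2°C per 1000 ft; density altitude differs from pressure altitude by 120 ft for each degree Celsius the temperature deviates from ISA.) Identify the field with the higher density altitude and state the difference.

Site P: ISA temp = 8°C, deviation +12°C, DA = 3500 + 120 × 12 = 4940 ft.
Site Q: ISA temp = -5°C, deviation -26°C, DA = 10000 + 120 × (-26) = 6880 ft.
Site Q is higher by 6880 − 4940 = 1940 ft.

Site Q by 1940 ft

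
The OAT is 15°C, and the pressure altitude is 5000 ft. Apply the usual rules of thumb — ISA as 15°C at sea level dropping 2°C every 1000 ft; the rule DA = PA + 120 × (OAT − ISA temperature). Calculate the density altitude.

ISA temperature at 5000 ft = 15 − 2 × (5000/1000) = 5°C.
ISA deviation = 15 − 5 = +10°C.
Density altitude = 5000 + 120 × (10) = 5000 + (+1200) = 6200 ft.

6200 ft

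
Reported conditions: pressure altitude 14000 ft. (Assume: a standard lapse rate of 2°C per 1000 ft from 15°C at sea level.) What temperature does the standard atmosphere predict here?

-13°C

ISA temperature = 15 − 2 × (14000/1000) = 15 − 28 = -13°C.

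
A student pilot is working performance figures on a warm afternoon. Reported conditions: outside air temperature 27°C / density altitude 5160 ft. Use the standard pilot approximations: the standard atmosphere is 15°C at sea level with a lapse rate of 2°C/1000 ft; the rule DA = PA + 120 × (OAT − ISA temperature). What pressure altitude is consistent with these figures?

3000 ft

DA = PA + 120 × (OAT − (15 − 2·PA/1000)) = PA + 120·OAT − 1800 + 0.24·PA = 1.24·PA + 120·OAT − 1800.
So 1.24·PA = 5160 − 120 × 27 + 1800 = 3720.
PA = 3720 / 1.24 = 3000 ft.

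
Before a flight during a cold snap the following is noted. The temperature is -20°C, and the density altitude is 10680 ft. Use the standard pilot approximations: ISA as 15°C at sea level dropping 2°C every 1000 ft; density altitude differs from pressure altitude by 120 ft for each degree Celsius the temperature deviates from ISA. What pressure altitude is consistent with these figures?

12000 ft

DA = PA + 120 × (OAT − (15 − 2·PA/1000)) = PA + 120·OAT − 1800 + 0.24·PA = 1.24·PA + 120·OAT − 1800.
So 1.24·PA = 10680 − 120 × (-20) + 1800 = 14880.
PA = 14880 / 1.24 = 12000 ft.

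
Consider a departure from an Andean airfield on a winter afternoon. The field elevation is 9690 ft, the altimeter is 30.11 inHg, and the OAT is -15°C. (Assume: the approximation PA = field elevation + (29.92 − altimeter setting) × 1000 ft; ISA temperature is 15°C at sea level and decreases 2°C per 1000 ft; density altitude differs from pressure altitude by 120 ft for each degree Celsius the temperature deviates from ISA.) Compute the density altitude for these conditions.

8180 ft

Pressure altitude = 9690 + (29.92 − 30.11) × 1000 = 9690 + (-190) = 9500 ft.
ISA temperature at 9500 ft = 15 − 2 × (9500/1000) = -4°C.
ISA deviation = -15 − (-4) = -11°C.
Density altitude = 9500 + 120 × (-11) = 8180 ft.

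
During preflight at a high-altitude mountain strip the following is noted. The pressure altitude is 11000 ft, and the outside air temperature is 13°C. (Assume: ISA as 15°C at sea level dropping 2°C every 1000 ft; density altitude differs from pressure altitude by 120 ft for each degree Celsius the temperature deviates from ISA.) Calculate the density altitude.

ISA temperature at 11000 ft = 15 − 2 × (11000/1000) = -7°C.
ISA deviation = 13 − (-7) = +20°C.
Density altitude = 11000 + 120 × (20) = 11000 + (+2400) = 13400 ft.

13400 ft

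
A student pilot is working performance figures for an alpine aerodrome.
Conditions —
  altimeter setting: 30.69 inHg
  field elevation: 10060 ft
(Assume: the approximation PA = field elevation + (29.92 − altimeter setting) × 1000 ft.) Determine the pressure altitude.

9290 ft

Pressure correction = (29.92 − 30.69) × 1000 = -770 ft.
Pressure altitude = 10060 + (-770) = 9290 ft.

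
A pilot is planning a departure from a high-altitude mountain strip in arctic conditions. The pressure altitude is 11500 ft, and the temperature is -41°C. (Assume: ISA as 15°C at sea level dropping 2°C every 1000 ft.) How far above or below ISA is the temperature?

ISA-33°C

ISA temperature at 11500 ft = 15 − 2 × (11500/1000) = -8°C.
Deviation = OAT − ISA = -41 − (-8) = -33°C.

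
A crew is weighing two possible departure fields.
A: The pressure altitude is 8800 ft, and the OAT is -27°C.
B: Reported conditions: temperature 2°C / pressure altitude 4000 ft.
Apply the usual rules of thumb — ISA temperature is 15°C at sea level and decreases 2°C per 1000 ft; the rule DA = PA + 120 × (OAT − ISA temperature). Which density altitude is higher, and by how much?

A: ISA temp = -2.6°C, deviation -24.4°C, DA = 8800 + 120 × (-24.4) = 5872 ft.
B: ISA temp = 7°C, deviation -5°C, DA = 4000 + 120 × (-5) = 3400 ft.
A is higher by 5872 − 3400 = 2472 ft.

A by 2472 ft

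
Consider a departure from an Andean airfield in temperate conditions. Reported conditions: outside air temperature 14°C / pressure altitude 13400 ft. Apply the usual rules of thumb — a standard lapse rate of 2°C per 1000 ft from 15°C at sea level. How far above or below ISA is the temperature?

ISA temperature at 13400 ft = 15 − 2 × (13400/1000) = -11.8°C.
Deviation = OAT − ISA = 14 − (-11.8) = +25.8°C.

ISA+25.8°C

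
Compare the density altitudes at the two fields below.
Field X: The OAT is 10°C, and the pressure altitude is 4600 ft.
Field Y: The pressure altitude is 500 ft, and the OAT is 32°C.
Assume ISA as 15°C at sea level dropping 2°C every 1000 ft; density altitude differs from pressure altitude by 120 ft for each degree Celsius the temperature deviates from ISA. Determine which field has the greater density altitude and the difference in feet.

Field X by 2444 ft

Field X: ISA temp = 5.8°C, deviation +4.2°C, DA = 4600 + 120 × 4.2 = 5104 ft.
Field Y: ISA temp = 14°C, deviation +18°C, DA = 500 + 120 × 18 = 2660 ft.
Field X is higher by 5104 − 2660 = 2444 ft.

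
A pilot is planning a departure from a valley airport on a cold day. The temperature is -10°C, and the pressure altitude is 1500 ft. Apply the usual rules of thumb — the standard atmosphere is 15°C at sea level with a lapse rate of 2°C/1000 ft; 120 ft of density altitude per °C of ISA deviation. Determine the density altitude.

ISA temperature at 1500 ft = 15 − 2 × (1500/1000) = 12°C.
ISA deviation = -10 − 12 = -22°C.
Density altitude = 1500 + 120 × (-22) = 1500 + (-2640) = -1140 ft.

-1140 ft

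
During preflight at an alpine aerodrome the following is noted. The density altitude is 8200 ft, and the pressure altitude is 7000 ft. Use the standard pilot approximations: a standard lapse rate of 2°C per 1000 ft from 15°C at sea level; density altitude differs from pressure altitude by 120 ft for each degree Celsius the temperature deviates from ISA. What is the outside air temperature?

Density altitude − pressure altitude = 8200 − 7000 = +1200 ft.
At 120 ft/°C that is an ISA deviation of 1200/120 = +10°C.
ISA temperature at 7000 ft = 15 − 2 × (7000/1000) = 1°C.
OAT = ISA + deviation = 1 + (+10) = 11°C.

11°C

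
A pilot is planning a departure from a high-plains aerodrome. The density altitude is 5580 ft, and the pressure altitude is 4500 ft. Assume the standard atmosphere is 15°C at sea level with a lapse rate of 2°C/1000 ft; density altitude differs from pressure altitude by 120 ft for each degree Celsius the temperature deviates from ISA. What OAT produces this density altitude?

Density altitude − pressure altitude = 5580 − 4500 = +1080 ft.
At 120 ft/°C that is an ISA deviation of 1080/120 = +9°C.
ISA temperature at 4500 ft = 15 − 2 × (4500/1000) = 6°C.
OAT = ISA + deviation = 6 + (+9) = 15°C.

15°C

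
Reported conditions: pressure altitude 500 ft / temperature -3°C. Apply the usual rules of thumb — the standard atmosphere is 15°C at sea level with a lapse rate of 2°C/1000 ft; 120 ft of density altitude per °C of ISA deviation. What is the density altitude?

-1540 ft

ISA temperature at 500 ft = 15 − 2 × (500/1000) = 14°C.
ISA deviation = -3 − 14 = -17°C.
Density altitude = 500 + 120 × (-17) = 500 + (-2040) = -1540 ft.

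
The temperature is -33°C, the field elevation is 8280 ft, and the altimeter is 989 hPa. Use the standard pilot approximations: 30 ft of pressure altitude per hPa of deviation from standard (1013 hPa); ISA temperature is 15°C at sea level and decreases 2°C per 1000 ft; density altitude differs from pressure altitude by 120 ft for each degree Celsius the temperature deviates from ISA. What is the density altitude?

Pressure altitude = 8280 + (1013 − 989) × 30 = 8280 + (+720) = 9000 ft.
ISA temperature at 9000 ft = 15 − 2 × (9000/1000) = -3°C.
ISA deviation = -33 − (-3) = -30°C.
Density altitude = 9000 + 120 × (-30) = 5400 ft.

5400 ft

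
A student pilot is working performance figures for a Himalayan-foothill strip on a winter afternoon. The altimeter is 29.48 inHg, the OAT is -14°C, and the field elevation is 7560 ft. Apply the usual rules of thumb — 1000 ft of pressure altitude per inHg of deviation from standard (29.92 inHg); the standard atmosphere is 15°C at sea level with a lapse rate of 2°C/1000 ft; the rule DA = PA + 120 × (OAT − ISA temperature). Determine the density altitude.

6440 ft

Pressure altitude = 7560 + (29.92 − 29.48) × 1000 = 7560 + (+440) = 8000 ft.
ISA temperature at 8000 ft = 15 − 2 × (8000/1000) = -1°C.
ISA deviation = -14 − (-1) = -13°C.
Density altitude = 8000 + 120 × (-13) = 6440 ft.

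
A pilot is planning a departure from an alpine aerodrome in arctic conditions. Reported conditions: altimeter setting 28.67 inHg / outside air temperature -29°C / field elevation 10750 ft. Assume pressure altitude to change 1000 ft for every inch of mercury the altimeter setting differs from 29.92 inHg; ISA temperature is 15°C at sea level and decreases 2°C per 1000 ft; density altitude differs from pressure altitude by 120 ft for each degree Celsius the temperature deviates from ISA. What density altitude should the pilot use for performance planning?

9600 ft

Pressure altitude = 10750 + (29.92 − 28.67) × 1000 = 10750 + (+1250) = 12000 ft.
ISA temperature at 12000 ft = 15 − 2 × (12000/1000) = -9°C.
ISA deviation = -29 − (-9) = -20°C.
Density altitude = 12000 + 120 × (-20) = 9600 ft.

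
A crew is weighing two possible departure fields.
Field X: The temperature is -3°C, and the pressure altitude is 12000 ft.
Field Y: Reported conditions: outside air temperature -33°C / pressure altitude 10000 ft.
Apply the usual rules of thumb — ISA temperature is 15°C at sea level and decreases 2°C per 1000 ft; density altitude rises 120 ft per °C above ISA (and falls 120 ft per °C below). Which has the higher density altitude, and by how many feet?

Field X by 6080 ft

Field X: ISA temp = -9°C, deviation +6°C, DA = 12000 + 120 × 6 = 12720 ft.
Field Y: ISA temp = -5°C, deviation -28°C, DA = 10000 + 120 × (-28) = 6640 ft.
Field X is higher by 12720 − 6640 = 6080 ft.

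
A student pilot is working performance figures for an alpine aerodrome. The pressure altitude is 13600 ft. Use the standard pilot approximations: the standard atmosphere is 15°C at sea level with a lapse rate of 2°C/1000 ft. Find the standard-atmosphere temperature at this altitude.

ISA temperature = 15 − 2 × (13600/1000) = 15 − 27.2 = -12.2°C.

-12.2°C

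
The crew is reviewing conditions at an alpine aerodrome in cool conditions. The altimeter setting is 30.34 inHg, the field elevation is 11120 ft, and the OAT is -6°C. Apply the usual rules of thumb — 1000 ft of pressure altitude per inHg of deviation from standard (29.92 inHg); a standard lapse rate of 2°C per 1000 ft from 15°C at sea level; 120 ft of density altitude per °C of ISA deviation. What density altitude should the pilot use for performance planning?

Pressure altitude = 11120 + (29.92 − 30.34) × 1000 = 11120 + (-420) = 10700 ft.
ISA temperature at 10700 ft = 15 − 2 × (10700/1000) = -6.4°C.
ISA deviation = -6 − (-6.4) = +0.4°C.
Density altitude = 10700 + 120 × (0.4) = 10748 ft.

10748 ft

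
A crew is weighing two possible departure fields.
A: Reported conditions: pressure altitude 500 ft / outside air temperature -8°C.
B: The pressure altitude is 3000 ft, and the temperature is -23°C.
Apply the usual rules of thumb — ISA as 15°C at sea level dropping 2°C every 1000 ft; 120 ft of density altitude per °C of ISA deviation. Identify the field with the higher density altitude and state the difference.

B by 1300 ft

A: ISA temp = 14°C, deviation -22°C, DA = 500 + 120 × (-22) = -2140 ft.
B: ISA temp = 9°C, deviation -32°C, DA = 3000 + 120 × (-32) = -840 ft.
B is higher by -840 − (-2140) = 1300 ft.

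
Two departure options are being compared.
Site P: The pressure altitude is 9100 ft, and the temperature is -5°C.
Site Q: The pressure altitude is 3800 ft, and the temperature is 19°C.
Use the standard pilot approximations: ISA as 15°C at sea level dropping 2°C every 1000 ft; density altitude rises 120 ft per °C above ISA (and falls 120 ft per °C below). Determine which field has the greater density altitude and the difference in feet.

Site P: ISA temp = -3.2°C, deviation -1.8°C, DA = 9100 + 120 × (-1.8) = 8884 ft.
Site Q: ISA temp = 7.4°C, deviation +11.6°C, DA = 3800 + 120 × 11.6 = 5192 ft.
Site P is higher by 8884 − 5192 = 3692 ft.

Site P by 3692 ft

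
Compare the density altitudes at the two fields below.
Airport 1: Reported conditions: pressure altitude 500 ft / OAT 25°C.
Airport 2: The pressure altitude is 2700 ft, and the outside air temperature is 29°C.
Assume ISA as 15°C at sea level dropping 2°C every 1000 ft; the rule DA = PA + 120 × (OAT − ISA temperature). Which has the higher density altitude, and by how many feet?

Airport 2 by 3208 ft

Airport 1: ISA temp = 14°C, deviation +11°C, DA = 500 + 120 × 11 = 1820 ft.
Airport 2: ISA temp = 9.6°C, deviation +19.4°C, DA = 2700 + 120 × 19.4 = 5028 ft.
Airport 2 is higher by 5028 − 1820 = 3208 ft.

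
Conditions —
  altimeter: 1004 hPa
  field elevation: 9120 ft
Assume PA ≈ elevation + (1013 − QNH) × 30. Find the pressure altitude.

Pressure correction = (1013 − 1004) × 30 = +270 ft.
Pressure altitude = 9120 + (+270) = 9390 ft.

9390 ft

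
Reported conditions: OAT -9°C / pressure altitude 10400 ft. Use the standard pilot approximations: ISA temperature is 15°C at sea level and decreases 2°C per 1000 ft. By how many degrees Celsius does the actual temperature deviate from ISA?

ISA temperature at 10400 ft = 15 − 2 × (10400/1000) = -5.8°C.
Deviation = OAT − ISA = -9 − (-5.8) = -3.2°C.

ISA-3.2°C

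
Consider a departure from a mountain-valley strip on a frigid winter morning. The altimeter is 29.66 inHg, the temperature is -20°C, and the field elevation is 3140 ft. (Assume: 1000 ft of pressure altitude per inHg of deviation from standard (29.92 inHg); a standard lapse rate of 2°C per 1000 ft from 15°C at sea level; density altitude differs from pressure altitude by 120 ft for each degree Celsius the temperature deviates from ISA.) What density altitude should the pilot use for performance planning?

16 ft

Pressure altitude = 3140 + (29.92 − 29.66) × 1000 = 3140 + (+260) = 3400 ft.
ISA temperature at 3400 ft = 15 − 2 × (3400/1000) = 8.2°C.
ISA deviation = -20 − 8.2 = -28.2°C.
Density altitude = 3400 + 120 × (-28.2) = 16 ft.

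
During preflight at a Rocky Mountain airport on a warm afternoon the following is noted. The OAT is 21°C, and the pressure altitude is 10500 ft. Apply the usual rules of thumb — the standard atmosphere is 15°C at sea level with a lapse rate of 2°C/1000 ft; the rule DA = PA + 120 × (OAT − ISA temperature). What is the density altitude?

ISA temperature at 10500 ft = 15 − 2 × (10500/1000) = -6°C.
ISA deviation = 21 − (-6) = +27°C.
Density altitude = 10500 + 120 × (27) = 10500 + (+3240) = 13740 ft.

13740 ft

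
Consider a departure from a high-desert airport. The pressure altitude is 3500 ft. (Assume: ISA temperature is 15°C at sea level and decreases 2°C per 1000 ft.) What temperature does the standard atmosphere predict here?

ISA temperature = 15 − 2 × (3500/1000) = 15 − 7 = 8°C.

8°C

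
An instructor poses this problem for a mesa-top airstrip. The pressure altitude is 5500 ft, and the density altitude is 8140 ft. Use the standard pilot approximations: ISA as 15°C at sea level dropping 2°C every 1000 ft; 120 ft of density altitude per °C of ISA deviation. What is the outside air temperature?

Density altitude − pressure altitude = 8140 − 5500 = +2640 ft.
At 120 ft/°C that is an ISA deviation of 2640/120 = +22°C.
ISA temperature at 5500 ft = 15 − 2 × (5500/1000) = 4°C.
OAT = ISA + deviation = 4 + (+22) = 26°C.

26°C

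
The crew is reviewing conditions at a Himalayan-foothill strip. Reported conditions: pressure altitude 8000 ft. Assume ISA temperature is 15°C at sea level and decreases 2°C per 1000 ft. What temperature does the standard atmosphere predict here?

-1°C

ISA temperature = 15 − 2 × (8000/1000) = 15 − 16 = -1°C.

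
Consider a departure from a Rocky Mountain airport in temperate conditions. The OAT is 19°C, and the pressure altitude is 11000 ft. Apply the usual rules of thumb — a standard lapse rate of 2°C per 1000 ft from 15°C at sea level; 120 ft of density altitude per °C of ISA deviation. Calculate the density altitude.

14120 ft

ISA temperature at 11000 ft = 15 − 2 × (11000/1000) = -7°C.
ISA deviation = 19 − (-7) = +26°C.
Density altitude = 11000 + 120 × (26) = 11000 + (+3120) = 14120 ft.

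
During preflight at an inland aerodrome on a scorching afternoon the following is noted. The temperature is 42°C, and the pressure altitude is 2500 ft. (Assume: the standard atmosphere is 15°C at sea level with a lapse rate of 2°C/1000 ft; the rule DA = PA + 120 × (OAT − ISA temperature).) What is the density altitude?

6340 ft

ISA temperature at 2500 ft = 15 − 2 × (2500/1000) = 10°C.
ISA deviation = 42 − 10 = +32°C.
Density altitude = 2500 + 120 × (32) = 2500 + (+3840) = 6340 ft.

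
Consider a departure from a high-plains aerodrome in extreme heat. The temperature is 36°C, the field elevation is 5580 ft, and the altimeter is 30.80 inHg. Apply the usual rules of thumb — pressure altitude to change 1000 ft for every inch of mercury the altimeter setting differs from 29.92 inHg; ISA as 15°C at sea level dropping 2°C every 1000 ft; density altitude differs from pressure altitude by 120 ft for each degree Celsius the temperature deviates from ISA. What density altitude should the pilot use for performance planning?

8348 ft

Pressure altitude = 5580 + (29.92 − 30.80) × 1000 = 5580 + (-880) = 4700 ft.
ISA temperature at 4700 ft = 15 − 2 × (4700/1000) = 5.6°C.
ISA deviation = 36 − 5.6 = +30.4°C.
Density altitude = 4700 + 120 × (30.4) = 8348 ft.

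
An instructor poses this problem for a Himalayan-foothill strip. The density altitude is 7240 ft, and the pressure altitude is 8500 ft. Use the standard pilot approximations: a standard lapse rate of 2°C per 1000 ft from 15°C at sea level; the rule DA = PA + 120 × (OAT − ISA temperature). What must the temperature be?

Density altitude − pressure altitude = 7240 − 8500 = -1260 ft.
At 120 ft/°C that is an ISA deviation of -1260/120 = -10.5°C.
ISA temperature at 8500 ft = 15 − 2 × (8500/1000) = -2°C.
OAT = ISA + deviation = -2 + (-10.5) = -12.5°C.

-12.5°C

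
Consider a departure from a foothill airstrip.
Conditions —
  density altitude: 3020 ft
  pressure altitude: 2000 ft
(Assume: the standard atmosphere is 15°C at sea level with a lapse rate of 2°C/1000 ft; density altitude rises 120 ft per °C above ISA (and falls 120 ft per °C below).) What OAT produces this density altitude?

19.5°C

Density altitude − pressure altitude = 3020 − 2000 = +1020 ft.
At 120 ft/°C that is an ISA deviation of 1020/120 = +8.5°C.
ISA temperature at 2000 ft = 15 − 2 × (2000/1000) = 11°C.
OAT = ISA + deviation = 11 + (+8.5) = 19.5°C.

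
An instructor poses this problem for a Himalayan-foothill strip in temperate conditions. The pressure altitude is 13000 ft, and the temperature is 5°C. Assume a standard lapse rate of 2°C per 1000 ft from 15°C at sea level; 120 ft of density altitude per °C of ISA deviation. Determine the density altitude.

ISA temperature at 13000 ft = 15 − 2 × (13000/1000) = -11°C.
ISA deviation = 5 − (-11) = +16°C.
Density altitude = 13000 + 120 × (16) = 13000 + (+1920) = 14920 ft.

14920 ft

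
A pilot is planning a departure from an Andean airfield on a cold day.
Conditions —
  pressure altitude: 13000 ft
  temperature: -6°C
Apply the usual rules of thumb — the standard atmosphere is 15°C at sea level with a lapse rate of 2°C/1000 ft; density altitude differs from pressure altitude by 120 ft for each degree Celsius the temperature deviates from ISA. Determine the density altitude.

13600 ft

ISA temperature at 13000 ft = 15 − 2 × (13000/1000) = -11°C.
ISA deviation = -6 − (-11) = +5°C.
Density altitude = 13000 + 120 × (5) = 13000 + (+600) = 13600 ft.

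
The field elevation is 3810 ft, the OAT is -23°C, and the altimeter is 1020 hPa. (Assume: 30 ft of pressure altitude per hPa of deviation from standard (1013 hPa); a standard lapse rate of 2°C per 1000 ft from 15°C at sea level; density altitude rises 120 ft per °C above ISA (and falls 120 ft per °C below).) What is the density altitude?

Pressure altitude = 3810 + (1013 − 1020) × 30 = 3810 + (-210) = 3600 ft.
ISA temperature at 3600 ft = 15 − 2 × (3600/1000) = 7.8°C.
ISA deviation = -23 − 7.8 = -30.8°C.
Density altitude = 3600 + 120 × (-30.8) = -96 ft.

-96 ft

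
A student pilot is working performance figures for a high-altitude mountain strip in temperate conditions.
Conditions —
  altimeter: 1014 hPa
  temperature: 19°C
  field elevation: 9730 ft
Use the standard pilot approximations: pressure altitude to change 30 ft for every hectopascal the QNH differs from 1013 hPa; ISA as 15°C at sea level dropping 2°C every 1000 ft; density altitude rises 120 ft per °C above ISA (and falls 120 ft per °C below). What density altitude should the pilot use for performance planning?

Pressure altitude = 9730 + (1013 − 1014) × 30 = 9730 + (-30) = 9700 ft.
ISA temperature at 9700 ft = 15 − 2 × (9700/1000) = -4.4°C.
ISA deviation = 19 − (-4.4) = +23.4°C.
Density altitude = 9700 + 120 × (23.4) = 12508 ft.

12508 ft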